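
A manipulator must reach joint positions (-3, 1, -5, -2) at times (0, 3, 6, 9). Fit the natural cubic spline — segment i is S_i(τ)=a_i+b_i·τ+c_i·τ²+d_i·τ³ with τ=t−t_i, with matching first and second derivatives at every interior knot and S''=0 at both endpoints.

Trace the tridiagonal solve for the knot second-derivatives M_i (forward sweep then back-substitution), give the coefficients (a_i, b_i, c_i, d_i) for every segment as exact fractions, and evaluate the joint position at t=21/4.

  seg 0: a=-3 b=109/45 c=0 d=-49/405
  seg 1: a=1 b=-38/45 c=-49/45 d=19/81
  seg 2: a=-5 b=-47/45 c=46/45 d=-46/405
S(21/4) = -1197/320

Δ: Δ0=4/3, Δ1=-2, Δ2=1
row 1: diag=12, rhs=-20; c'=1/4, d'=-5/3
row 2: denom=12−3·1/4=45/4; d'=(18−3·-5/3)/(45/4)=92/45
back: M2=92/45
back: M1=-5/3−1/4·92/45=-98/45
M: M0=0, M1=-98/45, M2=92/45, M3=0
seg 0: a=-3, c=M0/2=0, d=(M1−M0)/(6·3)=-49/405, b=Δ0−h0·(2M0+M1)/6=109/45
seg 1: a=1, c=M1/2=-49/45, d=(M2−M1)/(6·3)=19/81, b=Δ1−h1·(2M1+M2)/6=-38/45
seg 2: a=-5, c=M2/2=46/45, d=(M3−M2)/(6·3)=-46/405, b=Δ2−h2·(2M2+M3)/6=-47/45
t_q=21/4 → seg 1, τ=9/4; S=1+-38/45·τ+-49/45·τ²+19/81·τ³=-1197/320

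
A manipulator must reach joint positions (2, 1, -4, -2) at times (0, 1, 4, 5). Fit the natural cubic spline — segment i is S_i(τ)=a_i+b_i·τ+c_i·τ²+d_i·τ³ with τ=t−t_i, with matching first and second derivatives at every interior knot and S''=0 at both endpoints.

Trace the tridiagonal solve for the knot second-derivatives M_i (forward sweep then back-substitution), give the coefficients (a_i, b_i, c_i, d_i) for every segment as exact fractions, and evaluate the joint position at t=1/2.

  seg 0: a=2 b=-116/165 c=0 d=-49/165
  seg 1: a=1 b=-263/165 c=-49/55 d=13/45
  seg 2: a=-4 b=142/165 c=94/55 d=-94/165
S(1/2) = 709/440

Δ: Δ0=-1, Δ1=-5/3, Δ2=2
row 1: diag=8, rhs=-4; c'=3/8, d'=-1/2
row 2: denom=8−3·3/8=55/8; d'=(22−3·-1/2)/(55/8)=188/55
back: M2=188/55
back: M1=-1/2−3/8·188/55=-98/55
M: M0=0, M1=-98/55, M2=188/55, M3=0
seg 0: a=2, c=M0/2=0, d=(M1−M0)/(6·1)=-49/165, b=Δ0−h0·(2M0+M1)/6=-116/165
seg 1: a=1, c=M1/2=-49/55, d=(M2−M1)/(6·3)=13/45, b=Δ1−h1·(2M1+M2)/6=-263/165
seg 2: a=-4, c=M2/2=94/55, d=(M3−M2)/(6·1)=-94/165, b=Δ2−h2·(2M2+M3)/6=142/165
t_q=1/2 → seg 0, τ=1/2; S=2+-116/165·τ+0·τ²+-49/165·τ³=709/440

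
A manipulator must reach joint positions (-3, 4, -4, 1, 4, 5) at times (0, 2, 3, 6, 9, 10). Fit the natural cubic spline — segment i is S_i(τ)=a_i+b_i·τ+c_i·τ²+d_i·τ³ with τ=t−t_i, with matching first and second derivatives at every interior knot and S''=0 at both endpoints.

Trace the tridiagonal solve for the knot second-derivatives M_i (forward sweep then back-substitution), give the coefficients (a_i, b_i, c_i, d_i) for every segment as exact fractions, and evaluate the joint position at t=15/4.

  seg 0: a=-3 b=57731/7314 c=0 d=-8033/7314
  seg 1: a=4 b=-38665/7314 c=-8033/1219 d=28351/7314
  seg 2: a=-4 b=-25004/3657 c=12285/2438 d=-48367/65826
  seg 3: a=1 b=26021/7314 c=-5756/3657 d=15829/65826
  seg 4: a=4 b=2218/3657 c=1439/2438 d=-1439/7314
S(15/4) = -1030363/156032

Δ: Δ0=7/2, Δ1=-8, Δ2=5/3, Δ3=1, Δ4=1
row 1: diag=6, rhs=-69; c'=1/6, d'=-23/2
row 2: denom=8−1·1/6=47/6; d'=(58−1·-23/2)/(47/6)=417/47
row 3: denom=12−3·18/47=510/47; d'=(-4−3·417/47)/(510/47)=-1439/510
row 4: denom=8−3·47/170=1219/170; d'=(0−3·-1439/510)/(1219/170)=1439/1219
back: M4=1439/1219
back: M3=-1439/510−47/170·1439/1219=-11512/3657
back: M2=417/47−18/47·-11512/3657=12285/1219
back: M1=-23/2−1/6·12285/1219=-16066/1219
M: M0=0, M1=-16066/1219, M2=12285/1219, M3=-11512/3657, M4=1439/1219, M5=0
seg 0: a=-3, c=M0/2=0, d=(M1−M0)/(6·2)=-8033/7314, b=Δ0−h0·(2M0+M1)/6=57731/7314
seg 1: a=4, c=M1/2=-8033/1219, d=(M2−M1)/(6·1)=28351/7314, b=Δ1−h1·(2M1+M2)/6=-38665/7314
seg 2: a=-4, c=M2/2=12285/2438, d=(M3−M2)/(6·3)=-48367/65826, b=Δ2−h2·(2M2+M3)/6=-25004/3657
seg 3: a=1, c=M3/2=-5756/3657, d=(M4−M3)/(6·3)=15829/65826, b=Δ3−h3·(2M3+M4)/6=26021/7314
seg 4: a=4, c=M4/2=1439/2438, d=(M5−M4)/(6·1)=-1439/7314, b=Δ4−h4·(2M4+M5)/6=2218/3657
t_q=15/4 → seg 2, τ=3/4; S=-4+-25004/3657·τ+12285/2438·τ²+-48367/65826·τ³=-1030363/156032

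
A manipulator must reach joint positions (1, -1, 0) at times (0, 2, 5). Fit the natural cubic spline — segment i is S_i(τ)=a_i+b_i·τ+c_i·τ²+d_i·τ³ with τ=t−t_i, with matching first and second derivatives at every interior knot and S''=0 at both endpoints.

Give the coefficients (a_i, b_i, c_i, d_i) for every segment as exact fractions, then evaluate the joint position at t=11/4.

Δ: Δ0=-1, Δ1=1/3
row 1: diag=10, rhs=8; c'=3/10, d'=4/5
back: M1=4/5
M: M0=0, M1=4/5, M2=0
seg 0: a=1, c=M0/2=0, d=(M1−M0)/(6·2)=1/15, b=Δ0−h0·(2M0+M1)/6=-19/15
seg 1: a=-1, c=M1/2=2/5, d=(M2−M1)/(6·3)=-2/45, b=Δ1−h1·(2M1+M2)/6=-7/15
t_q=11/4 → seg 1, τ=3/4; S=-1+-7/15·τ+2/5·τ²+-2/45·τ³=-183/160

  seg 0: a=1 b=-19/15 c=0 d=1/15
  seg 1: a=-1 b=-7/15 c=2/5 d=-2/45
S(11/4) = -183/160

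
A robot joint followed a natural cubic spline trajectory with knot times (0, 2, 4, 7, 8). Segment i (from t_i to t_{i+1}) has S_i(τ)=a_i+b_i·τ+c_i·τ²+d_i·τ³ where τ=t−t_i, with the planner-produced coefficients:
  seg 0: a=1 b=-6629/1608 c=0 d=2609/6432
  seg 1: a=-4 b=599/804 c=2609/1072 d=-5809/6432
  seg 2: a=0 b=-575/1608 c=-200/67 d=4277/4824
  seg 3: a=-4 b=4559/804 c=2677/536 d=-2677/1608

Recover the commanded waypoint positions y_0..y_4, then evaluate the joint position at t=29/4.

y_0=1 y_1=-4 y_2=0 y_3=-4 y_4=5
S(29/4) = -78771/34304

y_0 = S_0(0) = a_0 = 1
y_1 = S_1(0) = a_1 = -4
y_2 = S_2(0) = a_2 = 0
y_3 = S_3(0) = a_3 = -4
y_4 = S_3(1) = 5
t_q=29/4 is in segment 3 (τ=1/4); S_3(τ)=-78771/34304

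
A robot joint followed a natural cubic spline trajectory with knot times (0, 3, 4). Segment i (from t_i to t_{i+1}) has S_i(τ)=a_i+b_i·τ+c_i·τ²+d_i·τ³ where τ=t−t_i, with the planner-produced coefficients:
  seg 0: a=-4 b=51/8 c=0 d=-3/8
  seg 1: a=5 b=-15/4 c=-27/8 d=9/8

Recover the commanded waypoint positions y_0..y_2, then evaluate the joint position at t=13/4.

y_0=-4 y_1=5 y_2=-1
S(13/4) = 1981/512

y_0 = S_0(0) = a_0 = -4
y_1 = S_1(0) = a_1 = 5
y_2 = S_1(1) = -1
t_q=13/4 is in segment 1 (τ=1/4); S_1(τ)=1981/512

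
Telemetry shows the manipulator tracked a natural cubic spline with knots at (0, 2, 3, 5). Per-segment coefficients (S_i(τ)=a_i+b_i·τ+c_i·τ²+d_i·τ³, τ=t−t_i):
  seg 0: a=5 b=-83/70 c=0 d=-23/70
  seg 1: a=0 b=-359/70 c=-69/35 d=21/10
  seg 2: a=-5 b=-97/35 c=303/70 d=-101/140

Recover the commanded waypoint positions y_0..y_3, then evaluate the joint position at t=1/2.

y_0=5 y_1=0 y_2=-5 y_3=1
S(1/2) = 489/112

y_0 = S_0(0) = a_0 = 5
y_1 = S_1(0) = a_1 = 0
y_2 = S_2(0) = a_2 = -5
y_3 = S_2(2) = 1
t_q=1/2 is in segment 0 (τ=1/2); S_0(τ)=489/112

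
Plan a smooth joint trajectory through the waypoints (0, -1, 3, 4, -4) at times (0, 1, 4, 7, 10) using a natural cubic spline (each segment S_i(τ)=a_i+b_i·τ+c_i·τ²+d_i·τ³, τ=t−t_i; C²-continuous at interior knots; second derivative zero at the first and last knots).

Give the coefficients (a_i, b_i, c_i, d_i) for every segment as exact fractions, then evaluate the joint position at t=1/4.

  seg 0: a=0 b=-4/3 c=0 d=1/3
  seg 1: a=-1 b=-1/3 c=1 d=-4/27
  seg 2: a=3 b=5/3 c=-1/3 d=-1/27
  seg 3: a=4 b=-4/3 c=-2/3 d=2/27
S(1/4) = -21/64

Δ: Δ0=-1, Δ1=4/3, Δ2=1/3, Δ3=-8/3
row 1: diag=8, rhs=14; c'=3/8, d'=7/4
row 2: denom=12−3·3/8=87/8; d'=(-6−3·7/4)/(87/8)=-30/29
row 3: denom=12−3·8/29=324/29; d'=(-18−3·-30/29)/(324/29)=-4/3
back: M3=-4/3
back: M2=-30/29−8/29·-4/3=-2/3
back: M1=7/4−3/8·-2/3=2
M: M0=0, M1=2, M2=-2/3, M3=-4/3, M4=0
seg 0: a=0, c=M0/2=0, d=(M1−M0)/(6·1)=1/3, b=Δ0−h0·(2M0+M1)/6=-4/3
seg 1: a=-1, c=M1/2=1, d=(M2−M1)/(6·3)=-4/27, b=Δ1−h1·(2M1+M2)/6=-1/3
seg 2: a=3, c=M2/2=-1/3, d=(M3−M2)/(6·3)=-1/27, b=Δ2−h2·(2M2+M3)/6=5/3
seg 3: a=4, c=M3/2=-2/3, d=(M4−M3)/(6·3)=2/27, b=Δ3−h3·(2M3+M4)/6=-4/3
t_q=1/4 → seg 0, τ=1/4; S=0+-4/3·τ+0·τ²+1/3·τ³=-21/64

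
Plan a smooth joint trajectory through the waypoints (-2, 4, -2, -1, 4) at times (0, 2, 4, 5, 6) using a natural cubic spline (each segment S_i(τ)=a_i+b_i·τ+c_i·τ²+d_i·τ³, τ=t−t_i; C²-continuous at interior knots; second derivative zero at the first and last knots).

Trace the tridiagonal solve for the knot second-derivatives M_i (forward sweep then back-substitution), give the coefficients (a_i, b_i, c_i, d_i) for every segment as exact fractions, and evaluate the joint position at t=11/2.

  seg 0: a=-2 b=69/14 c=0 d=-27/56
  seg 1: a=4 b=-6/7 c=-81/28 d=51/56
  seg 2: a=-2 b=-3/2 c=18/7 d=-1/14
  seg 3: a=-1 b=24/7 c=33/14 d=-11/14
S(11/2) = 135/112

Δ: Δ0=3, Δ1=-3, Δ2=1, Δ3=5
row 1: diag=8, rhs=-36; c'=1/4, d'=-9/2
row 2: denom=6−2·1/4=11/2; d'=(24−2·-9/2)/(11/2)=6
row 3: denom=4−1·2/11=42/11; d'=(24−1·6)/(42/11)=33/7
back: M3=33/7
back: M2=6−2/11·33/7=36/7
back: M1=-9/2−1/4·36/7=-81/14
M: M0=0, M1=-81/14, M2=36/7, M3=33/7, M4=0
seg 0: a=-2, c=M0/2=0, d=(M1−M0)/(6·2)=-27/56, b=Δ0−h0·(2M0+M1)/6=69/14
seg 1: a=4, c=M1/2=-81/28, d=(M2−M1)/(6·2)=51/56, b=Δ1−h1·(2M1+M2)/6=-6/7
seg 2: a=-2, c=M2/2=18/7, d=(M3−M2)/(6·1)=-1/14, b=Δ2−h2·(2M2+M3)/6=-3/2
seg 3: a=-1, c=M3/2=33/14, d=(M4−M3)/(6·1)=-11/14, b=Δ3−h3·(2M3+M4)/6=24/7
t_q=11/2 → seg 3, τ=1/2; S=-1+24/7·τ+33/14·τ²+-11/14·τ³=135/112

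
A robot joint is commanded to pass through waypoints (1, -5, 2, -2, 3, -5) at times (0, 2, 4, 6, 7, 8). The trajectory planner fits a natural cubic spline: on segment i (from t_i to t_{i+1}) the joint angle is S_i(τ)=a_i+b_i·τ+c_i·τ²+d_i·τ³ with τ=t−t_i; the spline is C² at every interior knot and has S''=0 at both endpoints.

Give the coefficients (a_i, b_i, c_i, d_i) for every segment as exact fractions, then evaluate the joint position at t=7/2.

Δ: Δ0=-3, Δ1=7/2, Δ2=-2, Δ3=5, Δ4=-8
row 1: diag=8, rhs=39; c'=1/4, d'=39/8
row 2: denom=8−2·1/4=15/2; d'=(-33−2·39/8)/(15/2)=-57/10
row 3: denom=6−2·4/15=82/15; d'=(42−2·-57/10)/(82/15)=801/82
row 4: denom=4−1·15/82=313/82; d'=(-78−1·801/82)/(313/82)=-7197/313
back: M4=-7197/313
back: M3=801/82−15/82·-7197/313=4374/313
back: M2=-57/10−4/15·4374/313=-5901/626
back: M1=39/8−1/4·-5901/626=4527/626
M: M0=0, M1=4527/626, M2=-5901/626, M3=4374/313, M4=-7197/313, M5=0
seg 0: a=1, c=M0/2=0, d=(M1−M0)/(6·2)=1509/2504, b=Δ0−h0·(2M0+M1)/6=-3387/626
seg 1: a=-5, c=M1/2=4527/1252, d=(M2−M1)/(6·2)=-869/626, b=Δ1−h1·(2M1+M2)/6=570/313
seg 2: a=2, c=M2/2=-5901/1252, d=(M3−M2)/(6·2)=4883/2504, b=Δ2−h2·(2M2+M3)/6=-117/313
seg 3: a=-2, c=M3/2=2187/313, d=(M4−M3)/(6·1)=-3857/626, b=Δ3−h3·(2M3+M4)/6=2613/626
seg 4: a=3, c=M4/2=-7197/626, d=(M5−M4)/(6·1)=2399/626, b=Δ4−h4·(2M4+M5)/6=-105/313
t_q=7/2 → seg 1, τ=3/2; S=-5+570/313·τ+4527/1252·τ²+-869/626·τ³=370/313

  seg 0: a=1 b=-3387/626 c=0 d=1509/2504
  seg 1: a=-5 b=570/313 c=4527/1252 d=-869/626
  seg 2: a=2 b=-117/313 c=-5901/1252 d=4883/2504
  seg 3: a=-2 b=2613/626 c=2187/313 d=-3857/626
  seg 4: a=3 b=-105/313 c=-7197/626 d=2399/626
S(7/2) = 370/313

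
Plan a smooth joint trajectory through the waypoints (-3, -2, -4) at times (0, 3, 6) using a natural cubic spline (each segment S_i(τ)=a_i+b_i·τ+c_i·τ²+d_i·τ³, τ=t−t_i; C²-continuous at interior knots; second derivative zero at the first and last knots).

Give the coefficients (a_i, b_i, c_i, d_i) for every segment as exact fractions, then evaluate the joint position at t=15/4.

Δ: Δ0=1/3, Δ1=-2/3
row 1: diag=12, rhs=-6; c'=1/4, d'=-1/2
back: M1=-1/2
M: M0=0, M1=-1/2, M2=0
seg 0: a=-3, c=M0/2=0, d=(M1−M0)/(6·3)=-1/36, b=Δ0−h0·(2M0+M1)/6=7/12
seg 1: a=-2, c=M1/2=-1/4, d=(M2−M1)/(6·3)=1/36, b=Δ1−h1·(2M1+M2)/6=-1/6
t_q=15/4 → seg 1, τ=3/4; S=-2+-1/6·τ+-1/4·τ²+1/36·τ³=-577/256

  seg 0: a=-3 b=7/12 c=0 d=-1/36
  seg 1: a=-2 b=-1/6 c=-1/4 d=1/36
S(15/4) = -577/256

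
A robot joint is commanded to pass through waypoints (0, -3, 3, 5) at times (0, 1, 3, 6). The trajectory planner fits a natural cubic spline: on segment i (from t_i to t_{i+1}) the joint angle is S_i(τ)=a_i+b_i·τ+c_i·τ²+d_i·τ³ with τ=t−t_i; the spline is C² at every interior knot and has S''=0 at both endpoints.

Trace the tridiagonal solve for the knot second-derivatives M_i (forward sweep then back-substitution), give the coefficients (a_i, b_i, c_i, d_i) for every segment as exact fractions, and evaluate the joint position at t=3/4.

  seg 0: a=0 b=-349/84 c=0 d=97/84
  seg 1: a=-3 b=-29/42 c=97/28 d=-17/21
  seg 2: a=3 b=145/42 c=-39/28 d=13/84
S(3/4) = -673/256

Δ: Δ0=-3, Δ1=3, Δ2=2/3
row 1: diag=6, rhs=36; c'=1/3, d'=6
row 2: denom=10−2·1/3=28/3; d'=(-14−2·6)/(28/3)=-39/14
back: M2=-39/14
back: M1=6−1/3·-39/14=97/14
M: M0=0, M1=97/14, M2=-39/14, M3=0
seg 0: a=0, c=M0/2=0, d=(M1−M0)/(6·1)=97/84, b=Δ0−h0·(2M0+M1)/6=-349/84
seg 1: a=-3, c=M1/2=97/28, d=(M2−M1)/(6·2)=-17/21, b=Δ1−h1·(2M1+M2)/6=-29/42
seg 2: a=3, c=M2/2=-39/28, d=(M3−M2)/(6·3)=13/84, b=Δ2−h2·(2M2+M3)/6=145/42
t_q=3/4 → seg 0, τ=3/4; S=0+-349/84·τ+0·τ²+97/84·τ³=-673/256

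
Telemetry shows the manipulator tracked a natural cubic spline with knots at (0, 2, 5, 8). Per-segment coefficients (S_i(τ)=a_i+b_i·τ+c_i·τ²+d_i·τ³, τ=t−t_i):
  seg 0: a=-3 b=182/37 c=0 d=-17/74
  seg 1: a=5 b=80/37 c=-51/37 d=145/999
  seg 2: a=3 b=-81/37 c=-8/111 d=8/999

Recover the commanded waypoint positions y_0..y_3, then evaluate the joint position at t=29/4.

y_0=-3 y_1=5 y_2=3 y_3=-4
S(29/4) = -651/296

y_0 = S_0(0) = a_0 = -3
y_1 = S_1(0) = a_1 = 5
y_2 = S_2(0) = a_2 = 3
y_3 = S_2(3) = -4
t_q=29/4 is in segment 2 (τ=9/4); S_2(τ)=-651/296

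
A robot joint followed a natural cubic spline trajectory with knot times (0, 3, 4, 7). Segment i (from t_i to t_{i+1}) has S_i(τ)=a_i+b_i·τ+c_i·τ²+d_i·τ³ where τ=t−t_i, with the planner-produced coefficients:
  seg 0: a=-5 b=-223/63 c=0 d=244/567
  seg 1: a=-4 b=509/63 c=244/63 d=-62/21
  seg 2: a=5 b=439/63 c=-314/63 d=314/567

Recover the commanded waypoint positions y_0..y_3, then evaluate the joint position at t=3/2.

y_0 = S_0(0) = a_0 = -5
y_1 = S_1(0) = a_1 = -4
y_2 = S_2(0) = a_2 = 5
y_3 = S_2(3) = -4
t_q=3/2 is in segment 0 (τ=3/2); S_0(τ)=-62/7

y_0=-5 y_1=-4 y_2=5 y_3=-4
S(3/2) = -62/7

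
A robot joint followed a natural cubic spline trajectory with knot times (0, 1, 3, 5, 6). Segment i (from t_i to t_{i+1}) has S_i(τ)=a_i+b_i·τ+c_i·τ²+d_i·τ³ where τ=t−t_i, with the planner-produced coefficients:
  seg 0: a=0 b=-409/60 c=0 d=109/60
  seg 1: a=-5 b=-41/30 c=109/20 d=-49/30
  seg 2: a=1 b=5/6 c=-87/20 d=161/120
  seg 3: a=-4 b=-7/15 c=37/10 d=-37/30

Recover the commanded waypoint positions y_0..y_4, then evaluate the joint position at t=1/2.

y_0=0 y_1=-5 y_2=1 y_3=-4 y_4=-2
S(1/2) = -509/160

y_0 = S_0(0) = a_0 = 0
y_1 = S_1(0) = a_1 = -5
y_2 = S_2(0) = a_2 = 1
y_3 = S_3(0) = a_3 = -4
y_4 = S_3(1) = -2
t_q=1/2 is in segment 0 (τ=1/2); S_0(τ)=-509/160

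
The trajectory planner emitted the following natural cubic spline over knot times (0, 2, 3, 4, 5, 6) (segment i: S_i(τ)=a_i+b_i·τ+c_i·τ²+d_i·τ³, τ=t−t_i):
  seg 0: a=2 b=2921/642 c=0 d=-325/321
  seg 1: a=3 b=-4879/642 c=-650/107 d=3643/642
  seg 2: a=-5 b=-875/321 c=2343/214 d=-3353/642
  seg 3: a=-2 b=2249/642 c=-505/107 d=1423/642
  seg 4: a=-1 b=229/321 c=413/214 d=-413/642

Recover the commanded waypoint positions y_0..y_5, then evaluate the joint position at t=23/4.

y_0 = S_0(0) = a_0 = 2
y_1 = S_1(0) = a_1 = 3
y_2 = S_2(0) = a_2 = -5
y_3 = S_3(0) = a_3 = -2
y_4 = S_4(0) = a_4 = -1
y_5 = S_4(1) = 1
t_q=23/4 is in segment 4 (τ=3/4); S_4(τ)=4783/13696

y_0=2 y_1=3 y_2=-5 y_3=-2 y_4=-1 y_5=1
S(23/4) = 4783/13696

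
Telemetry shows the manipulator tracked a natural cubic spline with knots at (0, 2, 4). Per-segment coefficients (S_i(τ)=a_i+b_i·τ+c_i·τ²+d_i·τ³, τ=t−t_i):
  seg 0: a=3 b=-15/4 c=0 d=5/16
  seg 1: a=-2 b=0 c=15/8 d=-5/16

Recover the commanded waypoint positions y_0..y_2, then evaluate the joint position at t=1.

y_0 = S_0(0) = a_0 = 3
y_1 = S_1(0) = a_1 = -2
y_2 = S_1(2) = 3
t_q=1 is in segment 0 (τ=1); S_0(τ)=-7/16

y_0=3 y_1=-2 y_2=3
S(1) = -7/16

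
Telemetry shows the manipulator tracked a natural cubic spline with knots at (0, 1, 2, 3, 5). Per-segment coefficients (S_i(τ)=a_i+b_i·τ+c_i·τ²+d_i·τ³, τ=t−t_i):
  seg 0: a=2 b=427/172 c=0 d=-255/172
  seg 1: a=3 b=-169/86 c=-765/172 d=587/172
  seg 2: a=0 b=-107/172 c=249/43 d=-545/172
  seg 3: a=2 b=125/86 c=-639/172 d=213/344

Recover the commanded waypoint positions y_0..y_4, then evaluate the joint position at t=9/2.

y_0=2 y_1=3 y_2=0 y_3=2 y_4=-5
S(9/2) = -5749/2752

y_0 = S_0(0) = a_0 = 2
y_1 = S_1(0) = a_1 = 3
y_2 = S_2(0) = a_2 = 0
y_3 = S_3(0) = a_3 = 2
y_4 = S_3(2) = -5
t_q=9/2 is in segment 3 (τ=3/2); S_3(τ)=-5749/2752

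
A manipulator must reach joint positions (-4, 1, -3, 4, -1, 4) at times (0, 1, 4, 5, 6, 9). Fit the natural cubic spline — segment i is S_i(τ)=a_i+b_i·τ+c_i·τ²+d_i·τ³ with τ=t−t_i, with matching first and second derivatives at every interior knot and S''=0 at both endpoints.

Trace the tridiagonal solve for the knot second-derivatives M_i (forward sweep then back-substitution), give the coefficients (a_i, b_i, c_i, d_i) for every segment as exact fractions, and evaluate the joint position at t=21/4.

Δ: Δ0=5, Δ1=-4/3, Δ2=7, Δ3=-5, Δ4=5/3
row 1: diag=8, rhs=-38; c'=3/8, d'=-19/4
row 2: denom=8−3·3/8=55/8; d'=(50−3·-19/4)/(55/8)=514/55
row 3: denom=4−1·8/55=212/55; d'=(-72−1·514/55)/(212/55)=-2237/106
row 4: denom=8−1·55/212=1641/212; d'=(40−1·-2237/106)/(1641/212)=4318/547
back: M4=4318/547
back: M3=-2237/106−55/212·4318/547=-12664/547
back: M2=514/55−8/55·-12664/547=6954/547
back: M1=-19/4−3/8·6954/547=-5206/547
M: M0=0, M1=-5206/547, M2=6954/547, M3=-12664/547, M4=4318/547, M5=0
seg 0: a=-4, c=M0/2=0, d=(M1−M0)/(6·1)=-2603/1641, b=Δ0−h0·(2M0+M1)/6=10808/1641
seg 1: a=1, c=M1/2=-2603/547, d=(M2−M1)/(6·3)=6080/4923, b=Δ1−h1·(2M1+M2)/6=2999/1641
seg 2: a=-3, c=M2/2=3477/547, d=(M3−M2)/(6·1)=-9809/1641, b=Δ2−h2·(2M2+M3)/6=10865/1641
seg 3: a=4, c=M3/2=-6332/547, d=(M4−M3)/(6·1)=8491/1641, b=Δ3−h3·(2M3+M4)/6=2300/1641
seg 4: a=-1, c=M4/2=2159/547, d=(M5−M4)/(6·3)=-2159/4923, b=Δ4−h4·(2M4+M5)/6=-10219/1641
t_q=21/4 → seg 3, τ=1/4; S=4+2300/1641·τ+-6332/547·τ²+8491/1641·τ³=129801/35008

  seg 0: a=-4 b=10808/1641 c=0 d=-2603/1641
  seg 1: a=1 b=2999/1641 c=-2603/547 d=6080/4923
  seg 2: a=-3 b=10865/1641 c=3477/547 d=-9809/1641
  seg 3: a=4 b=2300/1641 c=-6332/547 d=8491/1641
  seg 4: a=-1 b=-10219/1641 c=2159/547 d=-2159/4923
S(21/4) = 129801/35008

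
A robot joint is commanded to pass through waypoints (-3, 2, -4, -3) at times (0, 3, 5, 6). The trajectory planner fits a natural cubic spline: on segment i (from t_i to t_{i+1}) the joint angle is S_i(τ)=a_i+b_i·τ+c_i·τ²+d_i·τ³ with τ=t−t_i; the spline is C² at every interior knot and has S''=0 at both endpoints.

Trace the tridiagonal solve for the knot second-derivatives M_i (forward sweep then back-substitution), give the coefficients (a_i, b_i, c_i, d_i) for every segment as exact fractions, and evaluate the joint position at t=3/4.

Δ: Δ0=5/3, Δ1=-3, Δ2=1
row 1: diag=10, rhs=-28; c'=1/5, d'=-14/5
row 2: denom=6−2·1/5=28/5; d'=(24−2·-14/5)/(28/5)=37/7
back: M2=37/7
back: M1=-14/5−1/5·37/7=-27/7
M: M0=0, M1=-27/7, M2=37/7, M3=0
seg 0: a=-3, c=M0/2=0, d=(M1−M0)/(6·3)=-3/14, b=Δ0−h0·(2M0+M1)/6=151/42
seg 1: a=2, c=M1/2=-27/14, d=(M2−M1)/(6·2)=16/21, b=Δ1−h1·(2M1+M2)/6=-46/21
seg 2: a=-4, c=M2/2=37/14, d=(M3−M2)/(6·1)=-37/42, b=Δ2−h2·(2M2+M3)/6=-16/21
t_q=3/4 → seg 0, τ=3/4; S=-3+151/42·τ+0·τ²+-3/14·τ³=-353/896

  seg 0: a=-3 b=151/42 c=0 d=-3/14
  seg 1: a=2 b=-46/21 c=-27/14 d=16/21
  seg 2: a=-4 b=-16/21 c=37/14 d=-37/42
S(3/4) = -353/896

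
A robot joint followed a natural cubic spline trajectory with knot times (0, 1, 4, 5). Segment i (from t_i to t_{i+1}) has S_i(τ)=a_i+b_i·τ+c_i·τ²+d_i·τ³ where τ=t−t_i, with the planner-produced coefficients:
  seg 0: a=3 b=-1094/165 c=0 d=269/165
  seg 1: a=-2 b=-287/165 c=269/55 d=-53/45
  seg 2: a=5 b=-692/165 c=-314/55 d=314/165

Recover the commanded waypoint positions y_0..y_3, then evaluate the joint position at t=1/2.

y_0=3 y_1=-2 y_2=5 y_3=-3
S(1/2) = -49/440

y_0 = S_0(0) = a_0 = 3
y_1 = S_1(0) = a_1 = -2
y_2 = S_2(0) = a_2 = 5
y_3 = S_2(1) = -3
t_q=1/2 is in segment 0 (τ=1/2); S_0(τ)=-49/440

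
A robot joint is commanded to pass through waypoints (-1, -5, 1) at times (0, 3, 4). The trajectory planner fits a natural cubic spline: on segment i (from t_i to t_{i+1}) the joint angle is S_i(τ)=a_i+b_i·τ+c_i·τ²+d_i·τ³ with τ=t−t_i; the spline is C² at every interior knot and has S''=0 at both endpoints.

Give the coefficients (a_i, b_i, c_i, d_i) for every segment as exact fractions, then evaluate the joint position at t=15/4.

Δ: Δ0=-4/3, Δ1=6
row 1: diag=8, rhs=44; c'=1/8, d'=11/2
back: M1=11/2
M: M0=0, M1=11/2, M2=0
seg 0: a=-1, c=M0/2=0, d=(M1−M0)/(6·3)=11/36, b=Δ0−h0·(2M0+M1)/6=-49/12
seg 1: a=-5, c=M1/2=11/4, d=(M2−M1)/(6·1)=-11/12, b=Δ1−h1·(2M1+M2)/6=25/6
t_q=15/4 → seg 1, τ=3/4; S=-5+25/6·τ+11/4·τ²+-11/12·τ³=-183/256

  seg 0: a=-1 b=-49/12 c=0 d=11/36
  seg 1: a=-5 b=25/6 c=11/4 d=-11/12
S(15/4) = -183/256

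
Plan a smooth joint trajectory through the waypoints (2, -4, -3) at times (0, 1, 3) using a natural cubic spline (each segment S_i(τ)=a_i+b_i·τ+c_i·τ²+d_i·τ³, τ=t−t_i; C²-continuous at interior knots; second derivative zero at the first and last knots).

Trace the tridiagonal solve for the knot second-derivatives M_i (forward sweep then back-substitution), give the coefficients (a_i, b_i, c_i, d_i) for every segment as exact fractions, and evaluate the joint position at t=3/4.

Δ: Δ0=-6, Δ1=1/2
row 1: diag=6, rhs=39; c'=1/3, d'=13/2
back: M1=13/2
M: M0=0, M1=13/2, M2=0
seg 0: a=2, c=M0/2=0, d=(M1−M0)/(6·1)=13/12, b=Δ0−h0·(2M0+M1)/6=-85/12
seg 1: a=-4, c=M1/2=13/4, d=(M2−M1)/(6·2)=-13/24, b=Δ1−h1·(2M1+M2)/6=-23/6
t_q=3/4 → seg 0, τ=3/4; S=2+-85/12·τ+0·τ²+13/12·τ³=-731/256

  seg 0: a=2 b=-85/12 c=0 d=13/12
  seg 1: a=-4 b=-23/6 c=13/4 d=-13/24
S(3/4) = -731/256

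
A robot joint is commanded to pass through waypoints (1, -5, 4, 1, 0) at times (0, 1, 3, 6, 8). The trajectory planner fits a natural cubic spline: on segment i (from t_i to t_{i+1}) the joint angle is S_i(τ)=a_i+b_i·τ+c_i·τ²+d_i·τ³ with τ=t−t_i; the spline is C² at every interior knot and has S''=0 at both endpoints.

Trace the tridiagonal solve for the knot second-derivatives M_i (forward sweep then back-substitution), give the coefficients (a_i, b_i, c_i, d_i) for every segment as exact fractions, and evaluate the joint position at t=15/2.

Δ: Δ0=-6, Δ1=9/2, Δ2=-1, Δ3=-1/2
row 1: diag=6, rhs=63; c'=1/3, d'=21/2
row 2: denom=10−2·1/3=28/3; d'=(-33−2·21/2)/(28/3)=-81/14
row 3: denom=10−3·9/28=253/28; d'=(3−3·-81/14)/(253/28)=570/253
back: M3=570/253
back: M2=-81/14−9/28·570/253=-1647/253
back: M1=21/2−1/3·-1647/253=6411/506
M: M0=0, M1=6411/506, M2=-1647/253, M3=570/253, M4=0
seg 0: a=1, c=M0/2=0, d=(M1−M0)/(6·1)=2137/1012, b=Δ0−h0·(2M0+M1)/6=-8209/1012
seg 1: a=-5, c=M1/2=6411/1012, d=(M2−M1)/(6·2)=-3235/2024, b=Δ1−h1·(2M1+M2)/6=-899/506
seg 2: a=4, c=M2/2=-1647/506, d=(M3−M2)/(6·3)=739/1518, b=Δ2−h2·(2M2+M3)/6=1109/253
seg 3: a=1, c=M3/2=285/253, d=(M4−M3)/(6·2)=-95/506, b=Δ3−h3·(2M3+M4)/6=-1013/506
t_q=15/2 → seg 3, τ=3/2; S=1+-1013/506·τ+285/253·τ²+-95/506·τ³=-413/4048

  seg 0: a=1 b=-8209/1012 c=0 d=2137/1012
  seg 1: a=-5 b=-899/506 c=6411/1012 d=-3235/2024
  seg 2: a=4 b=1109/253 c=-1647/506 d=739/1518
  seg 3: a=1 b=-1013/506 c=285/253 d=-95/506
S(15/2) = -413/4048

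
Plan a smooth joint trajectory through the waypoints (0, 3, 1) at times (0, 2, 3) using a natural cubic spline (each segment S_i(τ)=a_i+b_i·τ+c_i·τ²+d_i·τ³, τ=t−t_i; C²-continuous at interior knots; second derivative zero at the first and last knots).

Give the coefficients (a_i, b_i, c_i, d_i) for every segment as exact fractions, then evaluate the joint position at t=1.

Δ: Δ0=3/2, Δ1=-2
row 1: diag=6, rhs=-21; c'=1/6, d'=-7/2
back: M1=-7/2
M: M0=0, M1=-7/2, M2=0
seg 0: a=0, c=M0/2=0, d=(M1−M0)/(6·2)=-7/24, b=Δ0−h0·(2M0+M1)/6=8/3
seg 1: a=3, c=M1/2=-7/4, d=(M2−M1)/(6·1)=7/12, b=Δ1−h1·(2M1+M2)/6=-5/6
t_q=1 → seg 0, τ=1; S=0+8/3·τ+0·τ²+-7/24·τ³=19/8

  seg 0: a=0 b=8/3 c=0 d=-7/24
  seg 1: a=3 b=-5/6 c=-7/4 d=7/12
S(1) = 19/8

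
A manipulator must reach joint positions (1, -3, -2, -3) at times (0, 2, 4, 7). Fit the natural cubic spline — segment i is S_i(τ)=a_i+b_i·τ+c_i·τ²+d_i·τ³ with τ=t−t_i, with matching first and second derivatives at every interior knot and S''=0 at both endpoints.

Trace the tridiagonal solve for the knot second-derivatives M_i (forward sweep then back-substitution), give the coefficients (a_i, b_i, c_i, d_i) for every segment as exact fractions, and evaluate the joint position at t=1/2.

  seg 0: a=1 b=-154/57 c=0 d=10/57
  seg 1: a=-3 b=-34/57 c=20/19 d=-115/456
  seg 2: a=-2 b=67/114 c=-35/76 d=35/684
S(1/2) = -25/76

Δ: Δ0=-2, Δ1=1/2, Δ2=-1/3
row 1: diag=8, rhs=15; c'=1/4, d'=15/8
row 2: denom=10−2·1/4=19/2; d'=(-5−2·15/8)/(19/2)=-35/38
back: M2=-35/38
back: M1=15/8−1/4·-35/38=40/19
M: M0=0, M1=40/19, M2=-35/38, M3=0
seg 0: a=1, c=M0/2=0, d=(M1−M0)/(6·2)=10/57, b=Δ0−h0·(2M0+M1)/6=-154/57
seg 1: a=-3, c=M1/2=20/19, d=(M2−M1)/(6·2)=-115/456, b=Δ1−h1·(2M1+M2)/6=-34/57
seg 2: a=-2, c=M2/2=-35/76, d=(M3−M2)/(6·3)=35/684, b=Δ2−h2·(2M2+M3)/6=67/114
t_q=1/2 → seg 0, τ=1/2; S=1+-154/57·τ+0·τ²+10/57·τ³=-25/76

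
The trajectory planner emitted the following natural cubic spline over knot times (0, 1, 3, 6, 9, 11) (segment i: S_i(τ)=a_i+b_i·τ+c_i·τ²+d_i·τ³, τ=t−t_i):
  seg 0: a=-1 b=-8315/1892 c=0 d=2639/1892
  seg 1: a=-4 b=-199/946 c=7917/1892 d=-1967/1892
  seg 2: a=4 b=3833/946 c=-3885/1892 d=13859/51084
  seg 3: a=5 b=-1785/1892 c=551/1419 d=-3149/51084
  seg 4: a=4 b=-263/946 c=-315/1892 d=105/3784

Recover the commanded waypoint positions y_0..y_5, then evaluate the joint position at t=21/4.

y_0=-1 y_1=-4 y_2=4 y_3=5 y_4=4 y_5=3
S(21/4) = 703709/121088

y_0 = S_0(0) = a_0 = -1
y_1 = S_1(0) = a_1 = -4
y_2 = S_2(0) = a_2 = 4
y_3 = S_3(0) = a_3 = 5
y_4 = S_4(0) = a_4 = 4
y_5 = S_4(2) = 3
t_q=21/4 is in segment 2 (τ=9/4); S_2(τ)=703709/121088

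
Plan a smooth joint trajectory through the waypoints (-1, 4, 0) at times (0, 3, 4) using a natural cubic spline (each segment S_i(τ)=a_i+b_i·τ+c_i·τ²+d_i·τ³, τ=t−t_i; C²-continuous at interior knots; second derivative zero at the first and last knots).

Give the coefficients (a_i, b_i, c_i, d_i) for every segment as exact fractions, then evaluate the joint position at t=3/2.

  seg 0: a=-1 b=91/24 c=0 d=-17/72
  seg 1: a=4 b=-31/12 c=-17/8 d=17/24
S(3/2) = 249/64

Δ: Δ0=5/3, Δ1=-4
row 1: diag=8, rhs=-34; c'=1/8, d'=-17/4
back: M1=-17/4
M: M0=0, M1=-17/4, M2=0
seg 0: a=-1, c=M0/2=0, d=(M1−M0)/(6·3)=-17/72, b=Δ0−h0·(2M0+M1)/6=91/24
seg 1: a=4, c=M1/2=-17/8, d=(M2−M1)/(6·1)=17/24, b=Δ1−h1·(2M1+M2)/6=-31/12
t_q=3/2 → seg 0, τ=3/2; S=-1+91/24·τ+0·τ²+-17/72·τ³=249/64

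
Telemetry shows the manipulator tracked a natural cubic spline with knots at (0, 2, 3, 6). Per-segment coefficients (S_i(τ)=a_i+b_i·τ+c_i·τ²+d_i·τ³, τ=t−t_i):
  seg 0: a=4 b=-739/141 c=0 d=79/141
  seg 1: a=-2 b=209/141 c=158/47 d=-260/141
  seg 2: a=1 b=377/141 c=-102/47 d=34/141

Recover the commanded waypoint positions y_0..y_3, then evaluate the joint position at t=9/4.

y_0=4 y_1=-2 y_2=1 y_3=-4
S(9/4) = -1089/752

y_0 = S_0(0) = a_0 = 4
y_1 = S_1(0) = a_1 = -2
y_2 = S_2(0) = a_2 = 1
y_3 = S_2(3) = -4
t_q=9/4 is in segment 1 (τ=1/4); S_1(τ)=-1089/752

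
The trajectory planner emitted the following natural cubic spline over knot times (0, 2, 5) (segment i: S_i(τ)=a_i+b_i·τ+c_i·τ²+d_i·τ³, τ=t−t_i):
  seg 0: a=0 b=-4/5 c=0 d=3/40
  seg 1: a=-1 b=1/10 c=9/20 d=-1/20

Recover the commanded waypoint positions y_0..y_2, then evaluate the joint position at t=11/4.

y_0=0 y_1=-1 y_2=2
S(11/4) = -887/1280

y_0 = S_0(0) = a_0 = 0
y_1 = S_1(0) = a_1 = -1
y_2 = S_1(3) = 2
t_q=11/4 is in segment 1 (τ=3/4); S_1(τ)=-887/1280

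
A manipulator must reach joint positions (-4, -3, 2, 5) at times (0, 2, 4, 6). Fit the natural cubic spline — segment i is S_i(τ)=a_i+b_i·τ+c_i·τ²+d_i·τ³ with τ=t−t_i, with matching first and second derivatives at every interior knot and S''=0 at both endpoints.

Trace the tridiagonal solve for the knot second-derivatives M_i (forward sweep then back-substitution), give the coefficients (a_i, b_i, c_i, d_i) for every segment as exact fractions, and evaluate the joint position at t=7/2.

  seg 0: a=-4 b=-1/10 c=0 d=3/20
  seg 1: a=-3 b=17/10 c=9/10 d=-1/4
  seg 2: a=2 b=23/10 c=-3/5 d=1/10
S(7/2) = 117/160

Δ: Δ0=1/2, Δ1=5/2, Δ2=3/2
row 1: diag=8, rhs=12; c'=1/4, d'=3/2
row 2: denom=8−2·1/4=15/2; d'=(-6−2·3/2)/(15/2)=-6/5
back: M2=-6/5
back: M1=3/2−1/4·-6/5=9/5
M: M0=0, M1=9/5, M2=-6/5, M3=0
seg 0: a=-4, c=M0/2=0, d=(M1−M0)/(6·2)=3/20, b=Δ0−h0·(2M0+M1)/6=-1/10
seg 1: a=-3, c=M1/2=9/10, d=(M2−M1)/(6·2)=-1/4, b=Δ1−h1·(2M1+M2)/6=17/10
seg 2: a=2, c=M2/2=-3/5, d=(M3−M2)/(6·2)=1/10, b=Δ2−h2·(2M2+M3)/6=23/10
t_q=7/2 → seg 1, τ=3/2; S=-3+17/10·τ+9/10·τ²+-1/4·τ³=117/160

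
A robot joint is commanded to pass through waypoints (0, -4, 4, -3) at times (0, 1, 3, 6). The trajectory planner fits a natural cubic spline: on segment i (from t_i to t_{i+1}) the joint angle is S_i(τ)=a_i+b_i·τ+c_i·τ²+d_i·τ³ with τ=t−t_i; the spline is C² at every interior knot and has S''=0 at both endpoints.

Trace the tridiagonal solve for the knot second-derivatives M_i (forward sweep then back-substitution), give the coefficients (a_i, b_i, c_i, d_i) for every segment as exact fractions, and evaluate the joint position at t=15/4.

  seg 0: a=0 b=-475/84 c=0 d=139/84
  seg 1: a=-4 b=-29/42 c=139/28 d=-55/42
  seg 2: a=4 b=145/42 c=-81/28 d=9/28
S(15/4) = 1305/256

Δ: Δ0=-4, Δ1=4, Δ2=-7/3
row 1: diag=6, rhs=48; c'=1/3, d'=8
row 2: denom=10−2·1/3=28/3; d'=(-38−2·8)/(28/3)=-81/14
back: M2=-81/14
back: M1=8−1/3·-81/14=139/14
M: M0=0, M1=139/14, M2=-81/14, M3=0
seg 0: a=0, c=M0/2=0, d=(M1−M0)/(6·1)=139/84, b=Δ0−h0·(2M0+M1)/6=-475/84
seg 1: a=-4, c=M1/2=139/28, d=(M2−M1)/(6·2)=-55/42, b=Δ1−h1·(2M1+M2)/6=-29/42
seg 2: a=4, c=M2/2=-81/28, d=(M3−M2)/(6·3)=9/28, b=Δ2−h2·(2M2+M3)/6=145/42
t_q=15/4 → seg 2, τ=3/4; S=4+145/42·τ+-81/28·τ²+9/28·τ³=1305/256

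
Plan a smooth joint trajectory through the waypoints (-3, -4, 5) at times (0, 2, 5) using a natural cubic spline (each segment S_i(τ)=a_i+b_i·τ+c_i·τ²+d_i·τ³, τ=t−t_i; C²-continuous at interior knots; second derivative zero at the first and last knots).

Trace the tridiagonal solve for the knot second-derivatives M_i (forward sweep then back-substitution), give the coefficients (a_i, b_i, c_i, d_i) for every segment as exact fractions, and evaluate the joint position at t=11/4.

  seg 0: a=-3 b=-6/5 c=0 d=7/40
  seg 1: a=-4 b=9/10 c=21/20 d=-7/60
S(11/4) = -3563/1280

Δ: Δ0=-1/2, Δ1=3
row 1: diag=10, rhs=21; c'=3/10, d'=21/10
back: M1=21/10
M: M0=0, M1=21/10, M2=0
seg 0: a=-3, c=M0/2=0, d=(M1−M0)/(6·2)=7/40, b=Δ0−h0·(2M0+M1)/6=-6/5
seg 1: a=-4, c=M1/2=21/20, d=(M2−M1)/(6·3)=-7/60, b=Δ1−h1·(2M1+M2)/6=9/10
t_q=11/4 → seg 1, τ=3/4; S=-4+9/10·τ+21/20·τ²+-7/60·τ³=-3563/1280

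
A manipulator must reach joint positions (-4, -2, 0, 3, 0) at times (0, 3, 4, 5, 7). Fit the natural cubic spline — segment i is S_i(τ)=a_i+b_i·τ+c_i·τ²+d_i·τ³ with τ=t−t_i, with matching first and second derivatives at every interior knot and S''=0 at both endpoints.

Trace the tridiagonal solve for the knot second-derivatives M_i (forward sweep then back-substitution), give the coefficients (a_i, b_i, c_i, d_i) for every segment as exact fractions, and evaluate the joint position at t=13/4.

Δ: Δ0=2/3, Δ1=2, Δ2=3, Δ3=-3/2
row 1: diag=8, rhs=8; c'=1/8, d'=1
row 2: denom=4−1·1/8=31/8; d'=(6−1·1)/(31/8)=40/31
row 3: denom=6−1·8/31=178/31; d'=(-27−1·40/31)/(178/31)=-877/178
back: M3=-877/178
back: M2=40/31−8/31·-877/178=228/89
back: M1=1−1/8·228/89=121/178
M: M0=0, M1=121/178, M2=228/89, M3=-877/178, M4=0
seg 0: a=-4, c=M0/2=0, d=(M1−M0)/(6·3)=121/3204, b=Δ0−h0·(2M0+M1)/6=349/1068
seg 1: a=-2, c=M1/2=121/356, d=(M2−M1)/(6·1)=335/1068, b=Δ1−h1·(2M1+M2)/6=719/534
seg 2: a=0, c=M2/2=114/89, d=(M3−M2)/(6·1)=-1333/1068, b=Δ2−h2·(2M2+M3)/6=3169/1068
seg 3: a=3, c=M3/2=-877/356, d=(M4−M3)/(6·2)=877/2136, b=Δ3−h3·(2M3+M4)/6=953/534
t_q=13/4 → seg 1, τ=1/4; S=-2+719/534·τ+121/356·τ²+335/1068·τ³=-37303/22784

  seg 0: a=-4 b=349/1068 c=0 d=121/3204
  seg 1: a=-2 b=719/534 c=121/356 d=335/1068
  seg 2: a=0 b=3169/1068 c=114/89 d=-1333/1068
  seg 3: a=3 b=953/534 c=-877/356 d=877/2136
S(13/4) = -37303/22784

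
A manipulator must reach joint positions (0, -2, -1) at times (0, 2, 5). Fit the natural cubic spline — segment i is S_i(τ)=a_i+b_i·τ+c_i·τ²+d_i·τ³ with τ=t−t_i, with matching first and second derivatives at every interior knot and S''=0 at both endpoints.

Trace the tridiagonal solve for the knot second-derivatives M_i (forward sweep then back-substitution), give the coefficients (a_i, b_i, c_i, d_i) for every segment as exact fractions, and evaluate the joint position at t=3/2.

  seg 0: a=0 b=-19/15 c=0 d=1/15
  seg 1: a=-2 b=-7/15 c=2/5 d=-2/45
S(3/2) = -67/40

Δ: Δ0=-1, Δ1=1/3
row 1: diag=10, rhs=8; c'=3/10, d'=4/5
back: M1=4/5
M: M0=0, M1=4/5, M2=0
seg 0: a=0, c=M0/2=0, d=(M1−M0)/(6·2)=1/15, b=Δ0−h0·(2M0+M1)/6=-19/15
seg 1: a=-2, c=M1/2=2/5, d=(M2−M1)/(6·3)=-2/45, b=Δ1−h1·(2M1+M2)/6=-7/15
t_q=3/2 → seg 0, τ=3/2; S=0+-19/15·τ+0·τ²+1/15·τ³=-67/40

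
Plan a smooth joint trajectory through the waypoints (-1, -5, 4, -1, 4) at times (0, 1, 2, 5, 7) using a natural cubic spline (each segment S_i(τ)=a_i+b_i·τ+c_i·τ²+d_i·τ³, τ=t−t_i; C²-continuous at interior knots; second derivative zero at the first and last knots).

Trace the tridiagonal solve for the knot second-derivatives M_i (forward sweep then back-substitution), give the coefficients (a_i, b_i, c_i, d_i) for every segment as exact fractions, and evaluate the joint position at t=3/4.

  seg 0: a=-1 b=-12829/1644 c=0 d=6253/1644
  seg 1: a=-5 b=2965/822 c=6253/548 d=-9893/1644
  seg 2: a=4 b=13769/1644 c=-910/137 d=5417/4932
  seg 3: a=-1 b=-1499/822 c=1777/548 d=-1777/3288
S(3/4) = -184059/35072

Δ: Δ0=-4, Δ1=9, Δ2=-5/3, Δ3=5/2
row 1: diag=4, rhs=78; c'=1/4, d'=39/2
row 2: denom=8−1·1/4=31/4; d'=(-64−1·39/2)/(31/4)=-334/31
row 3: denom=10−3·12/31=274/31; d'=(25−3·-334/31)/(274/31)=1777/274
back: M3=1777/274
back: M2=-334/31−12/31·1777/274=-1820/137
back: M1=39/2−1/4·-1820/137=6253/274
M: M0=0, M1=6253/274, M2=-1820/137, M3=1777/274, M4=0
seg 0: a=-1, c=M0/2=0, d=(M1−M0)/(6·1)=6253/1644, b=Δ0−h0·(2M0+M1)/6=-12829/1644
seg 1: a=-5, c=M1/2=6253/548, d=(M2−M1)/(6·1)=-9893/1644, b=Δ1−h1·(2M1+M2)/6=2965/822
seg 2: a=4, c=M2/2=-910/137, d=(M3−M2)/(6·3)=5417/4932, b=Δ2−h2·(2M2+M3)/6=13769/1644
seg 3: a=-1, c=M3/2=1777/548, d=(M4−M3)/(6·2)=-1777/3288, b=Δ3−h3·(2M3+M4)/6=-1499/822
t_q=3/4 → seg 0, τ=3/4; S=-1+-12829/1644·τ+0·τ²+6253/1644·τ³=-184059/35072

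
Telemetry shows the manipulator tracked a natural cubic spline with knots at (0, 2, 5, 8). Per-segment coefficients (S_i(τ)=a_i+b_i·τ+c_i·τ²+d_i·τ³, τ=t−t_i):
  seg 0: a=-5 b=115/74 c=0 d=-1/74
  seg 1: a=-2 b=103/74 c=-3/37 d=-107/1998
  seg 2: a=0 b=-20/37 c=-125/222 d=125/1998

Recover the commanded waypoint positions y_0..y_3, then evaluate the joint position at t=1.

y_0 = S_0(0) = a_0 = -5
y_1 = S_1(0) = a_1 = -2
y_2 = S_2(0) = a_2 = 0
y_3 = S_2(3) = -5
t_q=1 is in segment 0 (τ=1); S_0(τ)=-128/37

y_0=-5 y_1=-2 y_2=0 y_3=-5
S(1) = -128/37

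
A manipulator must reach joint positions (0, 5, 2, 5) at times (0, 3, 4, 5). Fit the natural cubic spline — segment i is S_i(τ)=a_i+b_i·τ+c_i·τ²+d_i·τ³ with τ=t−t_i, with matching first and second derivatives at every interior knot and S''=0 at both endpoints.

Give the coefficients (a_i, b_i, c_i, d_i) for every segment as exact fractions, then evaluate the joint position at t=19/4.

  seg 0: a=0 b=377/93 c=0 d=-74/279
  seg 1: a=5 b=-289/93 c=-74/31 d=232/93
  seg 2: a=2 b=-37/93 c=158/31 d=-158/93
S(19/4) = 3821/992

Δ: Δ0=5/3, Δ1=-3, Δ2=3
row 1: diag=8, rhs=-28; c'=1/8, d'=-7/2
row 2: denom=4−1·1/8=31/8; d'=(36−1·-7/2)/(31/8)=316/31
back: M2=316/31
back: M1=-7/2−1/8·316/31=-148/31
M: M0=0, M1=-148/31, M2=316/31, M3=0
seg 0: a=0, c=M0/2=0, d=(M1−M0)/(6·3)=-74/279, b=Δ0−h0·(2M0+M1)/6=377/93
seg 1: a=5, c=M1/2=-74/31, d=(M2−M1)/(6·1)=232/93, b=Δ1−h1·(2M1+M2)/6=-289/93
seg 2: a=2, c=M2/2=158/31, d=(M3−M2)/(6·1)=-158/93, b=Δ2−h2·(2M2+M3)/6=-37/93
t_q=19/4 → seg 2, τ=3/4; S=2+-37/93·τ+158/31·τ²+-158/93·τ³=3821/992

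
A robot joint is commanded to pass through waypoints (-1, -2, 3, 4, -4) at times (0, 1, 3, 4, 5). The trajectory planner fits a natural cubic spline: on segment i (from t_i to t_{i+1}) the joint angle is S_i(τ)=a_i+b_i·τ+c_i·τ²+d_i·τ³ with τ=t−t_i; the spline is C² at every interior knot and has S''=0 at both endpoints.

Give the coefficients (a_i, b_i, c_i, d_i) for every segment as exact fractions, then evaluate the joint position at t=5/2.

  seg 0: a=-1 b=-393/244 c=0 d=149/244
  seg 1: a=-2 b=27/122 c=447/244 d=-169/488
  seg 2: a=3 b=207/61 c=-15/61 d=-131/61
  seg 3: a=4 b=-216/61 c=-408/61 d=136/61
S(5/2) = 5017/3904

Δ: Δ0=-1, Δ1=5/2, Δ2=1, Δ3=-8
row 1: diag=6, rhs=21; c'=1/3, d'=7/2
row 2: denom=6−2·1/3=16/3; d'=(-9−2·7/2)/(16/3)=-3
row 3: denom=4−1·3/16=61/16; d'=(-54−1·-3)/(61/16)=-816/61
back: M3=-816/61
back: M2=-3−3/16·-816/61=-30/61
back: M1=7/2−1/3·-30/61=447/122
M: M0=0, M1=447/122, M2=-30/61, M3=-816/61, M4=0
seg 0: a=-1, c=M0/2=0, d=(M1−M0)/(6·1)=149/244, b=Δ0−h0·(2M0+M1)/6=-393/244
seg 1: a=-2, c=M1/2=447/244, d=(M2−M1)/(6·2)=-169/488, b=Δ1−h1·(2M1+M2)/6=27/122
seg 2: a=3, c=M2/2=-15/61, d=(M3−M2)/(6·1)=-131/61, b=Δ2−h2·(2M2+M3)/6=207/61
seg 3: a=4, c=M3/2=-408/61, d=(M4−M3)/(6·1)=136/61, b=Δ3−h3·(2M3+M4)/6=-216/61
t_q=5/2 → seg 1, τ=3/2; S=-2+27/122·τ+447/244·τ²+-169/488·τ³=5017/3904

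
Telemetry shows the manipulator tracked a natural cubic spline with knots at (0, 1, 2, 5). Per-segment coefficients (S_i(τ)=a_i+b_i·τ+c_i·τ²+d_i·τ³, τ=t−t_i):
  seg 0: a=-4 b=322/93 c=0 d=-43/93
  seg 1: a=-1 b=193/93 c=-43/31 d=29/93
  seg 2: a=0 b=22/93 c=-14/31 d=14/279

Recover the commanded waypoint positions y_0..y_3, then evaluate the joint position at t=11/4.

y_0 = S_0(0) = a_0 = -4
y_1 = S_1(0) = a_1 = -1
y_2 = S_2(0) = a_2 = 0
y_3 = S_2(3) = -2
t_q=11/4 is in segment 2 (τ=3/4); S_2(τ)=-55/992

y_0=-4 y_1=-1 y_2=0 y_3=-2
S(11/4) = -55/992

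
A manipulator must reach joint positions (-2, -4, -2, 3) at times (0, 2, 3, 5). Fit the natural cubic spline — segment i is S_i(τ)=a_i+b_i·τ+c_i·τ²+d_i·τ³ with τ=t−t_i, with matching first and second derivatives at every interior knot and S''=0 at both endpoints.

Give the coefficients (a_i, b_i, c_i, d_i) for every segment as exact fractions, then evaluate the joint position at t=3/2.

  seg 0: a=-2 b=-2 c=0 d=1/4
  seg 1: a=-4 b=1 c=3/2 d=-1/2
  seg 2: a=-2 b=5/2 c=0 d=0
S(3/2) = -133/32

Δ: Δ0=-1, Δ1=2, Δ2=5/2
row 1: diag=6, rhs=18; c'=1/6, d'=3
row 2: denom=6−1·1/6=35/6; d'=(3−1·3)/(35/6)=0
back: M2=0
back: M1=3−1/6·0=3
M: M0=0, M1=3, M2=0, M3=0
seg 0: a=-2, c=M0/2=0, d=(M1−M0)/(6·2)=1/4, b=Δ0−h0·(2M0+M1)/6=-2
seg 1: a=-4, c=M1/2=3/2, d=(M2−M1)/(6·1)=-1/2, b=Δ1−h1·(2M1+M2)/6=1
seg 2: a=-2, c=M2/2=0, d=(M3−M2)/(6·2)=0, b=Δ2−h2·(2M2+M3)/6=5/2
t_q=3/2 → seg 0, τ=3/2; S=-2+-2·τ+0·τ²+1/4·τ³=-133/32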